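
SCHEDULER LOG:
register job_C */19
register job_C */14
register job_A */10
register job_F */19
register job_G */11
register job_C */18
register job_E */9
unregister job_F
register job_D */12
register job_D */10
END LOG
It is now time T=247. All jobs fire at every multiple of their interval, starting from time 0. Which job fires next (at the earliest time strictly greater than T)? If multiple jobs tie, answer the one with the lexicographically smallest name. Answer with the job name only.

Op 1: register job_C */19 -> active={job_C:*/19}
Op 2: register job_C */14 -> active={job_C:*/14}
Op 3: register job_A */10 -> active={job_A:*/10, job_C:*/14}
Op 4: register job_F */19 -> active={job_A:*/10, job_C:*/14, job_F:*/19}
Op 5: register job_G */11 -> active={job_A:*/10, job_C:*/14, job_F:*/19, job_G:*/11}
Op 6: register job_C */18 -> active={job_A:*/10, job_C:*/18, job_F:*/19, job_G:*/11}
Op 7: register job_E */9 -> active={job_A:*/10, job_C:*/18, job_E:*/9, job_F:*/19, job_G:*/11}
Op 8: unregister job_F -> active={job_A:*/10, job_C:*/18, job_E:*/9, job_G:*/11}
Op 9: register job_D */12 -> active={job_A:*/10, job_C:*/18, job_D:*/12, job_E:*/9, job_G:*/11}
Op 10: register job_D */10 -> active={job_A:*/10, job_C:*/18, job_D:*/10, job_E:*/9, job_G:*/11}
  job_A: interval 10, next fire after T=247 is 250
  job_C: interval 18, next fire after T=247 is 252
  job_D: interval 10, next fire after T=247 is 250
  job_E: interval 9, next fire after T=247 is 252
  job_G: interval 11, next fire after T=247 is 253
Earliest = 250, winner (lex tiebreak) = job_A

Answer: job_A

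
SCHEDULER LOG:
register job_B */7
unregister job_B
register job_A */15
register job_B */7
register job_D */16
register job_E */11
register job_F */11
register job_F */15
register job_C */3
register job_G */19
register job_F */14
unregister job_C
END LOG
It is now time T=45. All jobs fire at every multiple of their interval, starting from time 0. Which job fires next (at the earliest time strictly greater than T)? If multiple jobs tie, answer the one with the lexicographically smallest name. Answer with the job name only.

Op 1: register job_B */7 -> active={job_B:*/7}
Op 2: unregister job_B -> active={}
Op 3: register job_A */15 -> active={job_A:*/15}
Op 4: register job_B */7 -> active={job_A:*/15, job_B:*/7}
Op 5: register job_D */16 -> active={job_A:*/15, job_B:*/7, job_D:*/16}
Op 6: register job_E */11 -> active={job_A:*/15, job_B:*/7, job_D:*/16, job_E:*/11}
Op 7: register job_F */11 -> active={job_A:*/15, job_B:*/7, job_D:*/16, job_E:*/11, job_F:*/11}
Op 8: register job_F */15 -> active={job_A:*/15, job_B:*/7, job_D:*/16, job_E:*/11, job_F:*/15}
Op 9: register job_C */3 -> active={job_A:*/15, job_B:*/7, job_C:*/3, job_D:*/16, job_E:*/11, job_F:*/15}
Op 10: register job_G */19 -> active={job_A:*/15, job_B:*/7, job_C:*/3, job_D:*/16, job_E:*/11, job_F:*/15, job_G:*/19}
Op 11: register job_F */14 -> active={job_A:*/15, job_B:*/7, job_C:*/3, job_D:*/16, job_E:*/11, job_F:*/14, job_G:*/19}
Op 12: unregister job_C -> active={job_A:*/15, job_B:*/7, job_D:*/16, job_E:*/11, job_F:*/14, job_G:*/19}
  job_A: interval 15, next fire after T=45 is 60
  job_B: interval 7, next fire after T=45 is 49
  job_D: interval 16, next fire after T=45 is 48
  job_E: interval 11, next fire after T=45 is 55
  job_F: interval 14, next fire after T=45 is 56
  job_G: interval 19, next fire after T=45 is 57
Earliest = 48, winner (lex tiebreak) = job_D

Answer: job_D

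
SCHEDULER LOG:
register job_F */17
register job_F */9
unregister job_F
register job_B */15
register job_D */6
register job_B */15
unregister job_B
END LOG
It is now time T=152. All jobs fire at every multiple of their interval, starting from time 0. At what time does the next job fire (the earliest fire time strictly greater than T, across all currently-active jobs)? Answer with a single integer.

Op 1: register job_F */17 -> active={job_F:*/17}
Op 2: register job_F */9 -> active={job_F:*/9}
Op 3: unregister job_F -> active={}
Op 4: register job_B */15 -> active={job_B:*/15}
Op 5: register job_D */6 -> active={job_B:*/15, job_D:*/6}
Op 6: register job_B */15 -> active={job_B:*/15, job_D:*/6}
Op 7: unregister job_B -> active={job_D:*/6}
  job_D: interval 6, next fire after T=152 is 156
Earliest fire time = 156 (job job_D)

Answer: 156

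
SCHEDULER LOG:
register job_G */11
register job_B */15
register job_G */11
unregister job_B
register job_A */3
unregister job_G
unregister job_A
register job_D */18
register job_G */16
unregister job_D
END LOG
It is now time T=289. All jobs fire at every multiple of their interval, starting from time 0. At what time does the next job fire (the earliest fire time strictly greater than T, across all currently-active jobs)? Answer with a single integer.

Op 1: register job_G */11 -> active={job_G:*/11}
Op 2: register job_B */15 -> active={job_B:*/15, job_G:*/11}
Op 3: register job_G */11 -> active={job_B:*/15, job_G:*/11}
Op 4: unregister job_B -> active={job_G:*/11}
Op 5: register job_A */3 -> active={job_A:*/3, job_G:*/11}
Op 6: unregister job_G -> active={job_A:*/3}
Op 7: unregister job_A -> active={}
Op 8: register job_D */18 -> active={job_D:*/18}
Op 9: register job_G */16 -> active={job_D:*/18, job_G:*/16}
Op 10: unregister job_D -> active={job_G:*/16}
  job_G: interval 16, next fire after T=289 is 304
Earliest fire time = 304 (job job_G)

Answer: 304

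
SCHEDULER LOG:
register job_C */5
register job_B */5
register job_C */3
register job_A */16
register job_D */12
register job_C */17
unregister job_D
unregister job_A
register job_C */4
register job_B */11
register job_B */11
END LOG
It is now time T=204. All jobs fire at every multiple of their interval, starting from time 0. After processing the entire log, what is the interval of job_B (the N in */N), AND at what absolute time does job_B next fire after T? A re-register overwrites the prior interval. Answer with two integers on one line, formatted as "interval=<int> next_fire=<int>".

Answer: interval=11 next_fire=209

Derivation:
Op 1: register job_C */5 -> active={job_C:*/5}
Op 2: register job_B */5 -> active={job_B:*/5, job_C:*/5}
Op 3: register job_C */3 -> active={job_B:*/5, job_C:*/3}
Op 4: register job_A */16 -> active={job_A:*/16, job_B:*/5, job_C:*/3}
Op 5: register job_D */12 -> active={job_A:*/16, job_B:*/5, job_C:*/3, job_D:*/12}
Op 6: register job_C */17 -> active={job_A:*/16, job_B:*/5, job_C:*/17, job_D:*/12}
Op 7: unregister job_D -> active={job_A:*/16, job_B:*/5, job_C:*/17}
Op 8: unregister job_A -> active={job_B:*/5, job_C:*/17}
Op 9: register job_C */4 -> active={job_B:*/5, job_C:*/4}
Op 10: register job_B */11 -> active={job_B:*/11, job_C:*/4}
Op 11: register job_B */11 -> active={job_B:*/11, job_C:*/4}
Final interval of job_B = 11
Next fire of job_B after T=204: (204//11+1)*11 = 209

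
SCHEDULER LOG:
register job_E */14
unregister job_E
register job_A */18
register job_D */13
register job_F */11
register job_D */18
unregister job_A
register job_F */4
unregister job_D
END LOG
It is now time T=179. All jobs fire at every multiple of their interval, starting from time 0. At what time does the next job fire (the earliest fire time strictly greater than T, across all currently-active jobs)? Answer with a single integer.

Op 1: register job_E */14 -> active={job_E:*/14}
Op 2: unregister job_E -> active={}
Op 3: register job_A */18 -> active={job_A:*/18}
Op 4: register job_D */13 -> active={job_A:*/18, job_D:*/13}
Op 5: register job_F */11 -> active={job_A:*/18, job_D:*/13, job_F:*/11}
Op 6: register job_D */18 -> active={job_A:*/18, job_D:*/18, job_F:*/11}
Op 7: unregister job_A -> active={job_D:*/18, job_F:*/11}
Op 8: register job_F */4 -> active={job_D:*/18, job_F:*/4}
Op 9: unregister job_D -> active={job_F:*/4}
  job_F: interval 4, next fire after T=179 is 180
Earliest fire time = 180 (job job_F)

Answer: 180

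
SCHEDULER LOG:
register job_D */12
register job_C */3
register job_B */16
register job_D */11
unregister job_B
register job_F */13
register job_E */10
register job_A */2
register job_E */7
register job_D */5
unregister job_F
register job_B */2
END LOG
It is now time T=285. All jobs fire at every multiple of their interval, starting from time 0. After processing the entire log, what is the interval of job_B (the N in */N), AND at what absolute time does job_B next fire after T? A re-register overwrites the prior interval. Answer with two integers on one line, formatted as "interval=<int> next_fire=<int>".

Op 1: register job_D */12 -> active={job_D:*/12}
Op 2: register job_C */3 -> active={job_C:*/3, job_D:*/12}
Op 3: register job_B */16 -> active={job_B:*/16, job_C:*/3, job_D:*/12}
Op 4: register job_D */11 -> active={job_B:*/16, job_C:*/3, job_D:*/11}
Op 5: unregister job_B -> active={job_C:*/3, job_D:*/11}
Op 6: register job_F */13 -> active={job_C:*/3, job_D:*/11, job_F:*/13}
Op 7: register job_E */10 -> active={job_C:*/3, job_D:*/11, job_E:*/10, job_F:*/13}
Op 8: register job_A */2 -> active={job_A:*/2, job_C:*/3, job_D:*/11, job_E:*/10, job_F:*/13}
Op 9: register job_E */7 -> active={job_A:*/2, job_C:*/3, job_D:*/11, job_E:*/7, job_F:*/13}
Op 10: register job_D */5 -> active={job_A:*/2, job_C:*/3, job_D:*/5, job_E:*/7, job_F:*/13}
Op 11: unregister job_F -> active={job_A:*/2, job_C:*/3, job_D:*/5, job_E:*/7}
Op 12: register job_B */2 -> active={job_A:*/2, job_B:*/2, job_C:*/3, job_D:*/5, job_E:*/7}
Final interval of job_B = 2
Next fire of job_B after T=285: (285//2+1)*2 = 286

Answer: interval=2 next_fire=286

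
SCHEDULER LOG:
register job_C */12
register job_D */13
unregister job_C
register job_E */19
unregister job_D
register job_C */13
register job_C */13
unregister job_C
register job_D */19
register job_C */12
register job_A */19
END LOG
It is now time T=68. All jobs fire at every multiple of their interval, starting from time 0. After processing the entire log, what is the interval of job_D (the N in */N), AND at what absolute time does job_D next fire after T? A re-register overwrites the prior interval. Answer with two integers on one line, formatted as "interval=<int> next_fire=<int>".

Answer: interval=19 next_fire=76

Derivation:
Op 1: register job_C */12 -> active={job_C:*/12}
Op 2: register job_D */13 -> active={job_C:*/12, job_D:*/13}
Op 3: unregister job_C -> active={job_D:*/13}
Op 4: register job_E */19 -> active={job_D:*/13, job_E:*/19}
Op 5: unregister job_D -> active={job_E:*/19}
Op 6: register job_C */13 -> active={job_C:*/13, job_E:*/19}
Op 7: register job_C */13 -> active={job_C:*/13, job_E:*/19}
Op 8: unregister job_C -> active={job_E:*/19}
Op 9: register job_D */19 -> active={job_D:*/19, job_E:*/19}
Op 10: register job_C */12 -> active={job_C:*/12, job_D:*/19, job_E:*/19}
Op 11: register job_A */19 -> active={job_A:*/19, job_C:*/12, job_D:*/19, job_E:*/19}
Final interval of job_D = 19
Next fire of job_D after T=68: (68//19+1)*19 = 76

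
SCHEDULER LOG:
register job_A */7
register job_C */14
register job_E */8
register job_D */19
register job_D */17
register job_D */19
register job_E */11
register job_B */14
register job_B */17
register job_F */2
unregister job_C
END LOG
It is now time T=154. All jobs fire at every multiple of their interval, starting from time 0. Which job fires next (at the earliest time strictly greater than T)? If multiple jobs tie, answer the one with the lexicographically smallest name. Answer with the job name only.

Op 1: register job_A */7 -> active={job_A:*/7}
Op 2: register job_C */14 -> active={job_A:*/7, job_C:*/14}
Op 3: register job_E */8 -> active={job_A:*/7, job_C:*/14, job_E:*/8}
Op 4: register job_D */19 -> active={job_A:*/7, job_C:*/14, job_D:*/19, job_E:*/8}
Op 5: register job_D */17 -> active={job_A:*/7, job_C:*/14, job_D:*/17, job_E:*/8}
Op 6: register job_D */19 -> active={job_A:*/7, job_C:*/14, job_D:*/19, job_E:*/8}
Op 7: register job_E */11 -> active={job_A:*/7, job_C:*/14, job_D:*/19, job_E:*/11}
Op 8: register job_B */14 -> active={job_A:*/7, job_B:*/14, job_C:*/14, job_D:*/19, job_E:*/11}
Op 9: register job_B */17 -> active={job_A:*/7, job_B:*/17, job_C:*/14, job_D:*/19, job_E:*/11}
Op 10: register job_F */2 -> active={job_A:*/7, job_B:*/17, job_C:*/14, job_D:*/19, job_E:*/11, job_F:*/2}
Op 11: unregister job_C -> active={job_A:*/7, job_B:*/17, job_D:*/19, job_E:*/11, job_F:*/2}
  job_A: interval 7, next fire after T=154 is 161
  job_B: interval 17, next fire after T=154 is 170
  job_D: interval 19, next fire after T=154 is 171
  job_E: interval 11, next fire after T=154 is 165
  job_F: interval 2, next fire after T=154 is 156
Earliest = 156, winner (lex tiebreak) = job_F

Answer: job_F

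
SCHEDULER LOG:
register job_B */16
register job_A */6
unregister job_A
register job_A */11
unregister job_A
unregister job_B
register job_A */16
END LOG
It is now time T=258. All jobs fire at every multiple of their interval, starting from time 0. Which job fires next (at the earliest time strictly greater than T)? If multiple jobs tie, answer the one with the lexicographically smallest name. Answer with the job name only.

Answer: job_A

Derivation:
Op 1: register job_B */16 -> active={job_B:*/16}
Op 2: register job_A */6 -> active={job_A:*/6, job_B:*/16}
Op 3: unregister job_A -> active={job_B:*/16}
Op 4: register job_A */11 -> active={job_A:*/11, job_B:*/16}
Op 5: unregister job_A -> active={job_B:*/16}
Op 6: unregister job_B -> active={}
Op 7: register job_A */16 -> active={job_A:*/16}
  job_A: interval 16, next fire after T=258 is 272
Earliest = 272, winner (lex tiebreak) = job_A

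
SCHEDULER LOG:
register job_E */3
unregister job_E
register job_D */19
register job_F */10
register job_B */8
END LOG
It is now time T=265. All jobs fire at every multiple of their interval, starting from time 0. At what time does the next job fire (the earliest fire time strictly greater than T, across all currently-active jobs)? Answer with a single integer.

Op 1: register job_E */3 -> active={job_E:*/3}
Op 2: unregister job_E -> active={}
Op 3: register job_D */19 -> active={job_D:*/19}
Op 4: register job_F */10 -> active={job_D:*/19, job_F:*/10}
Op 5: register job_B */8 -> active={job_B:*/8, job_D:*/19, job_F:*/10}
  job_B: interval 8, next fire after T=265 is 272
  job_D: interval 19, next fire after T=265 is 266
  job_F: interval 10, next fire after T=265 is 270
Earliest fire time = 266 (job job_D)

Answer: 266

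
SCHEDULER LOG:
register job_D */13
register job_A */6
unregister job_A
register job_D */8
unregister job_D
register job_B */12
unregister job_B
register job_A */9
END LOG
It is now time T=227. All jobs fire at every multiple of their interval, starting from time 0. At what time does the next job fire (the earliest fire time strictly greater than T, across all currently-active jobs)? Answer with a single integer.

Answer: 234

Derivation:
Op 1: register job_D */13 -> active={job_D:*/13}
Op 2: register job_A */6 -> active={job_A:*/6, job_D:*/13}
Op 3: unregister job_A -> active={job_D:*/13}
Op 4: register job_D */8 -> active={job_D:*/8}
Op 5: unregister job_D -> active={}
Op 6: register job_B */12 -> active={job_B:*/12}
Op 7: unregister job_B -> active={}
Op 8: register job_A */9 -> active={job_A:*/9}
  job_A: interval 9, next fire after T=227 is 234
Earliest fire time = 234 (job job_A)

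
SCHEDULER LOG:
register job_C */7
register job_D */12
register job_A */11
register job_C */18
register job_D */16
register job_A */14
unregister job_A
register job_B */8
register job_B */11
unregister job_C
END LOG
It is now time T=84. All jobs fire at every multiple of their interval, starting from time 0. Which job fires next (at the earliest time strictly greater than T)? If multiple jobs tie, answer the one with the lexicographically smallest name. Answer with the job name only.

Answer: job_B

Derivation:
Op 1: register job_C */7 -> active={job_C:*/7}
Op 2: register job_D */12 -> active={job_C:*/7, job_D:*/12}
Op 3: register job_A */11 -> active={job_A:*/11, job_C:*/7, job_D:*/12}
Op 4: register job_C */18 -> active={job_A:*/11, job_C:*/18, job_D:*/12}
Op 5: register job_D */16 -> active={job_A:*/11, job_C:*/18, job_D:*/16}
Op 6: register job_A */14 -> active={job_A:*/14, job_C:*/18, job_D:*/16}
Op 7: unregister job_A -> active={job_C:*/18, job_D:*/16}
Op 8: register job_B */8 -> active={job_B:*/8, job_C:*/18, job_D:*/16}
Op 9: register job_B */11 -> active={job_B:*/11, job_C:*/18, job_D:*/16}
Op 10: unregister job_C -> active={job_B:*/11, job_D:*/16}
  job_B: interval 11, next fire after T=84 is 88
  job_D: interval 16, next fire after T=84 is 96
Earliest = 88, winner (lex tiebreak) = job_B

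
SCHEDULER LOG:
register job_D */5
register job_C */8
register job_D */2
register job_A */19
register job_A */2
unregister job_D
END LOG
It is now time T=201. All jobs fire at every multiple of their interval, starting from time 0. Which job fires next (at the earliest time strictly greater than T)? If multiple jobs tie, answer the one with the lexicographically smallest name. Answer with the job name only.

Op 1: register job_D */5 -> active={job_D:*/5}
Op 2: register job_C */8 -> active={job_C:*/8, job_D:*/5}
Op 3: register job_D */2 -> active={job_C:*/8, job_D:*/2}
Op 4: register job_A */19 -> active={job_A:*/19, job_C:*/8, job_D:*/2}
Op 5: register job_A */2 -> active={job_A:*/2, job_C:*/8, job_D:*/2}
Op 6: unregister job_D -> active={job_A:*/2, job_C:*/8}
  job_A: interval 2, next fire after T=201 is 202
  job_C: interval 8, next fire after T=201 is 208
Earliest = 202, winner (lex tiebreak) = job_A

Answer: job_A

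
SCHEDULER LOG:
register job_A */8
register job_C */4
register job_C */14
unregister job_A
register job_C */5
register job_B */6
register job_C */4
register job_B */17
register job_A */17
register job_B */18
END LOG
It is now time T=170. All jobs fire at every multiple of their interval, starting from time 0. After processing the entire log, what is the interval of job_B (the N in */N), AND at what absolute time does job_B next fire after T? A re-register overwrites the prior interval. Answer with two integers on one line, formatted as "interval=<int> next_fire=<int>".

Answer: interval=18 next_fire=180

Derivation:
Op 1: register job_A */8 -> active={job_A:*/8}
Op 2: register job_C */4 -> active={job_A:*/8, job_C:*/4}
Op 3: register job_C */14 -> active={job_A:*/8, job_C:*/14}
Op 4: unregister job_A -> active={job_C:*/14}
Op 5: register job_C */5 -> active={job_C:*/5}
Op 6: register job_B */6 -> active={job_B:*/6, job_C:*/5}
Op 7: register job_C */4 -> active={job_B:*/6, job_C:*/4}
Op 8: register job_B */17 -> active={job_B:*/17, job_C:*/4}
Op 9: register job_A */17 -> active={job_A:*/17, job_B:*/17, job_C:*/4}
Op 10: register job_B */18 -> active={job_A:*/17, job_B:*/18, job_C:*/4}
Final interval of job_B = 18
Next fire of job_B after T=170: (170//18+1)*18 = 180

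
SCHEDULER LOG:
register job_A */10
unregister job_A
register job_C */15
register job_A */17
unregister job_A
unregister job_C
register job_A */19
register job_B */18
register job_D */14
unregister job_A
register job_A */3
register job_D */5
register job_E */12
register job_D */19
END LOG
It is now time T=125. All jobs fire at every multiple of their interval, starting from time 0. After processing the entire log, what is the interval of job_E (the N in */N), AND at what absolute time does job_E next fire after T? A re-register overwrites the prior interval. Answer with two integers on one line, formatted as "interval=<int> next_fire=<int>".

Answer: interval=12 next_fire=132

Derivation:
Op 1: register job_A */10 -> active={job_A:*/10}
Op 2: unregister job_A -> active={}
Op 3: register job_C */15 -> active={job_C:*/15}
Op 4: register job_A */17 -> active={job_A:*/17, job_C:*/15}
Op 5: unregister job_A -> active={job_C:*/15}
Op 6: unregister job_C -> active={}
Op 7: register job_A */19 -> active={job_A:*/19}
Op 8: register job_B */18 -> active={job_A:*/19, job_B:*/18}
Op 9: register job_D */14 -> active={job_A:*/19, job_B:*/18, job_D:*/14}
Op 10: unregister job_A -> active={job_B:*/18, job_D:*/14}
Op 11: register job_A */3 -> active={job_A:*/3, job_B:*/18, job_D:*/14}
Op 12: register job_D */5 -> active={job_A:*/3, job_B:*/18, job_D:*/5}
Op 13: register job_E */12 -> active={job_A:*/3, job_B:*/18, job_D:*/5, job_E:*/12}
Op 14: register job_D */19 -> active={job_A:*/3, job_B:*/18, job_D:*/19, job_E:*/12}
Final interval of job_E = 12
Next fire of job_E after T=125: (125//12+1)*12 = 132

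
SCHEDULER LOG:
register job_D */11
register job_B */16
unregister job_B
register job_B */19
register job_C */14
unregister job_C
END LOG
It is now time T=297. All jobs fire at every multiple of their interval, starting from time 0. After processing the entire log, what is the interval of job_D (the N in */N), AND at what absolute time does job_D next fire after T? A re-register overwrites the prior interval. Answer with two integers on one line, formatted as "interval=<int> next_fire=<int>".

Op 1: register job_D */11 -> active={job_D:*/11}
Op 2: register job_B */16 -> active={job_B:*/16, job_D:*/11}
Op 3: unregister job_B -> active={job_D:*/11}
Op 4: register job_B */19 -> active={job_B:*/19, job_D:*/11}
Op 5: register job_C */14 -> active={job_B:*/19, job_C:*/14, job_D:*/11}
Op 6: unregister job_C -> active={job_B:*/19, job_D:*/11}
Final interval of job_D = 11
Next fire of job_D after T=297: (297//11+1)*11 = 308

Answer: interval=11 next_fire=308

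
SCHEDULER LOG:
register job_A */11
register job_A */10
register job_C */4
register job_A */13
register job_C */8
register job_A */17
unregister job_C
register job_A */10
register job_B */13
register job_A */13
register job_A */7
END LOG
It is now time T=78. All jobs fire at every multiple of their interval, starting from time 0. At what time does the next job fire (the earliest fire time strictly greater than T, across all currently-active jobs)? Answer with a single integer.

Answer: 84

Derivation:
Op 1: register job_A */11 -> active={job_A:*/11}
Op 2: register job_A */10 -> active={job_A:*/10}
Op 3: register job_C */4 -> active={job_A:*/10, job_C:*/4}
Op 4: register job_A */13 -> active={job_A:*/13, job_C:*/4}
Op 5: register job_C */8 -> active={job_A:*/13, job_C:*/8}
Op 6: register job_A */17 -> active={job_A:*/17, job_C:*/8}
Op 7: unregister job_C -> active={job_A:*/17}
Op 8: register job_A */10 -> active={job_A:*/10}
Op 9: register job_B */13 -> active={job_A:*/10, job_B:*/13}
Op 10: register job_A */13 -> active={job_A:*/13, job_B:*/13}
Op 11: register job_A */7 -> active={job_A:*/7, job_B:*/13}
  job_A: interval 7, next fire after T=78 is 84
  job_B: interval 13, next fire after T=78 is 91
Earliest fire time = 84 (job job_A)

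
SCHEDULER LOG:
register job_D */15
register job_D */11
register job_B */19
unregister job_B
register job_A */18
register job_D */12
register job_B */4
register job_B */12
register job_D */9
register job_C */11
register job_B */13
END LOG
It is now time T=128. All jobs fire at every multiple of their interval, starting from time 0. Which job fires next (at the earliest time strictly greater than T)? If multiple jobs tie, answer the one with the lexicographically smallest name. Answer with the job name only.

Answer: job_B

Derivation:
Op 1: register job_D */15 -> active={job_D:*/15}
Op 2: register job_D */11 -> active={job_D:*/11}
Op 3: register job_B */19 -> active={job_B:*/19, job_D:*/11}
Op 4: unregister job_B -> active={job_D:*/11}
Op 5: register job_A */18 -> active={job_A:*/18, job_D:*/11}
Op 6: register job_D */12 -> active={job_A:*/18, job_D:*/12}
Op 7: register job_B */4 -> active={job_A:*/18, job_B:*/4, job_D:*/12}
Op 8: register job_B */12 -> active={job_A:*/18, job_B:*/12, job_D:*/12}
Op 9: register job_D */9 -> active={job_A:*/18, job_B:*/12, job_D:*/9}
Op 10: register job_C */11 -> active={job_A:*/18, job_B:*/12, job_C:*/11, job_D:*/9}
Op 11: register job_B */13 -> active={job_A:*/18, job_B:*/13, job_C:*/11, job_D:*/9}
  job_A: interval 18, next fire after T=128 is 144
  job_B: interval 13, next fire after T=128 is 130
  job_C: interval 11, next fire after T=128 is 132
  job_D: interval 9, next fire after T=128 is 135
Earliest = 130, winner (lex tiebreak) = job_B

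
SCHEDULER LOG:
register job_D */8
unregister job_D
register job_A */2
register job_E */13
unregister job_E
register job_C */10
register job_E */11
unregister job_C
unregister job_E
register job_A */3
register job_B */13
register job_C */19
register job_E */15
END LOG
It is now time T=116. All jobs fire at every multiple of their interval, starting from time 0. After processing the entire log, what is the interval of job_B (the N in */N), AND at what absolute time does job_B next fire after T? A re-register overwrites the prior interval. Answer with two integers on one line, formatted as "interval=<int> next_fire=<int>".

Op 1: register job_D */8 -> active={job_D:*/8}
Op 2: unregister job_D -> active={}
Op 3: register job_A */2 -> active={job_A:*/2}
Op 4: register job_E */13 -> active={job_A:*/2, job_E:*/13}
Op 5: unregister job_E -> active={job_A:*/2}
Op 6: register job_C */10 -> active={job_A:*/2, job_C:*/10}
Op 7: register job_E */11 -> active={job_A:*/2, job_C:*/10, job_E:*/11}
Op 8: unregister job_C -> active={job_A:*/2, job_E:*/11}
Op 9: unregister job_E -> active={job_A:*/2}
Op 10: register job_A */3 -> active={job_A:*/3}
Op 11: register job_B */13 -> active={job_A:*/3, job_B:*/13}
Op 12: register job_C */19 -> active={job_A:*/3, job_B:*/13, job_C:*/19}
Op 13: register job_E */15 -> active={job_A:*/3, job_B:*/13, job_C:*/19, job_E:*/15}
Final interval of job_B = 13
Next fire of job_B after T=116: (116//13+1)*13 = 117

Answer: interval=13 next_fire=117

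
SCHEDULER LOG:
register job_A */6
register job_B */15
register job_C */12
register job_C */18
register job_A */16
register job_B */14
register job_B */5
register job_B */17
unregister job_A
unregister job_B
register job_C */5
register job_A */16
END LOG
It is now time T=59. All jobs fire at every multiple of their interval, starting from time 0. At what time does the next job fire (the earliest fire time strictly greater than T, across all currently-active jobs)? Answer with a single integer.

Answer: 60

Derivation:
Op 1: register job_A */6 -> active={job_A:*/6}
Op 2: register job_B */15 -> active={job_A:*/6, job_B:*/15}
Op 3: register job_C */12 -> active={job_A:*/6, job_B:*/15, job_C:*/12}
Op 4: register job_C */18 -> active={job_A:*/6, job_B:*/15, job_C:*/18}
Op 5: register job_A */16 -> active={job_A:*/16, job_B:*/15, job_C:*/18}
Op 6: register job_B */14 -> active={job_A:*/16, job_B:*/14, job_C:*/18}
Op 7: register job_B */5 -> active={job_A:*/16, job_B:*/5, job_C:*/18}
Op 8: register job_B */17 -> active={job_A:*/16, job_B:*/17, job_C:*/18}
Op 9: unregister job_A -> active={job_B:*/17, job_C:*/18}
Op 10: unregister job_B -> active={job_C:*/18}
Op 11: register job_C */5 -> active={job_C:*/5}
Op 12: register job_A */16 -> active={job_A:*/16, job_C:*/5}
  job_A: interval 16, next fire after T=59 is 64
  job_C: interval 5, next fire after T=59 is 60
Earliest fire time = 60 (job job_C)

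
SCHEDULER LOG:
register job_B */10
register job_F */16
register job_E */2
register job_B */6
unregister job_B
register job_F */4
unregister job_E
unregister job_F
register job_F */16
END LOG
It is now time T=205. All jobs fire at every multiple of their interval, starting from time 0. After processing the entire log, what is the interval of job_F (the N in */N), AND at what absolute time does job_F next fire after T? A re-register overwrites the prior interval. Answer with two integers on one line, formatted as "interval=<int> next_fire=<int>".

Answer: interval=16 next_fire=208

Derivation:
Op 1: register job_B */10 -> active={job_B:*/10}
Op 2: register job_F */16 -> active={job_B:*/10, job_F:*/16}
Op 3: register job_E */2 -> active={job_B:*/10, job_E:*/2, job_F:*/16}
Op 4: register job_B */6 -> active={job_B:*/6, job_E:*/2, job_F:*/16}
Op 5: unregister job_B -> active={job_E:*/2, job_F:*/16}
Op 6: register job_F */4 -> active={job_E:*/2, job_F:*/4}
Op 7: unregister job_E -> active={job_F:*/4}
Op 8: unregister job_F -> active={}
Op 9: register job_F */16 -> active={job_F:*/16}
Final interval of job_F = 16
Next fire of job_F after T=205: (205//16+1)*16 = 208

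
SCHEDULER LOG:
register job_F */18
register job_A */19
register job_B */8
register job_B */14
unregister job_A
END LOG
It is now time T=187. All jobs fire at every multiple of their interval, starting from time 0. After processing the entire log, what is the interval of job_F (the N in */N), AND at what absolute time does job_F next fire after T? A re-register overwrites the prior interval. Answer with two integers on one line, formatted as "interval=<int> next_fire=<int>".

Answer: interval=18 next_fire=198

Derivation:
Op 1: register job_F */18 -> active={job_F:*/18}
Op 2: register job_A */19 -> active={job_A:*/19, job_F:*/18}
Op 3: register job_B */8 -> active={job_A:*/19, job_B:*/8, job_F:*/18}
Op 4: register job_B */14 -> active={job_A:*/19, job_B:*/14, job_F:*/18}
Op 5: unregister job_A -> active={job_B:*/14, job_F:*/18}
Final interval of job_F = 18
Next fire of job_F after T=187: (187//18+1)*18 = 198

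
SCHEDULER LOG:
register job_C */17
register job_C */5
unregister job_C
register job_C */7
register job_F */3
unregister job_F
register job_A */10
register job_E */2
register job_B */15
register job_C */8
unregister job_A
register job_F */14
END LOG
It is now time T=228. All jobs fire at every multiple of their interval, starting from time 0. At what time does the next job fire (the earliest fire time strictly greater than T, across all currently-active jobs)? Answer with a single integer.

Answer: 230

Derivation:
Op 1: register job_C */17 -> active={job_C:*/17}
Op 2: register job_C */5 -> active={job_C:*/5}
Op 3: unregister job_C -> active={}
Op 4: register job_C */7 -> active={job_C:*/7}
Op 5: register job_F */3 -> active={job_C:*/7, job_F:*/3}
Op 6: unregister job_F -> active={job_C:*/7}
Op 7: register job_A */10 -> active={job_A:*/10, job_C:*/7}
Op 8: register job_E */2 -> active={job_A:*/10, job_C:*/7, job_E:*/2}
Op 9: register job_B */15 -> active={job_A:*/10, job_B:*/15, job_C:*/7, job_E:*/2}
Op 10: register job_C */8 -> active={job_A:*/10, job_B:*/15, job_C:*/8, job_E:*/2}
Op 11: unregister job_A -> active={job_B:*/15, job_C:*/8, job_E:*/2}
Op 12: register job_F */14 -> active={job_B:*/15, job_C:*/8, job_E:*/2, job_F:*/14}
  job_B: interval 15, next fire after T=228 is 240
  job_C: interval 8, next fire after T=228 is 232
  job_E: interval 2, next fire after T=228 is 230
  job_F: interval 14, next fire after T=228 is 238
Earliest fire time = 230 (job job_E)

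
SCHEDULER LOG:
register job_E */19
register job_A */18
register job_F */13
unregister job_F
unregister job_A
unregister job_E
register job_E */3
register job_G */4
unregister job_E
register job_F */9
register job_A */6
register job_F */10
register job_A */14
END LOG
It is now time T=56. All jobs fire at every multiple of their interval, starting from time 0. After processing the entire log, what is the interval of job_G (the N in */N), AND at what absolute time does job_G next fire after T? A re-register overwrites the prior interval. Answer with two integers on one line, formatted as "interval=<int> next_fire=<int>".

Op 1: register job_E */19 -> active={job_E:*/19}
Op 2: register job_A */18 -> active={job_A:*/18, job_E:*/19}
Op 3: register job_F */13 -> active={job_A:*/18, job_E:*/19, job_F:*/13}
Op 4: unregister job_F -> active={job_A:*/18, job_E:*/19}
Op 5: unregister job_A -> active={job_E:*/19}
Op 6: unregister job_E -> active={}
Op 7: register job_E */3 -> active={job_E:*/3}
Op 8: register job_G */4 -> active={job_E:*/3, job_G:*/4}
Op 9: unregister job_E -> active={job_G:*/4}
Op 10: register job_F */9 -> active={job_F:*/9, job_G:*/4}
Op 11: register job_A */6 -> active={job_A:*/6, job_F:*/9, job_G:*/4}
Op 12: register job_F */10 -> active={job_A:*/6, job_F:*/10, job_G:*/4}
Op 13: register job_A */14 -> active={job_A:*/14, job_F:*/10, job_G:*/4}
Final interval of job_G = 4
Next fire of job_G after T=56: (56//4+1)*4 = 60

Answer: interval=4 next_fire=60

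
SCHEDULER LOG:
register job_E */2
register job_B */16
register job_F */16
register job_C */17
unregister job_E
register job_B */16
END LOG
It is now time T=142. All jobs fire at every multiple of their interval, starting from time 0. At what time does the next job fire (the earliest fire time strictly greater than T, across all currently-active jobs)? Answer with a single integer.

Op 1: register job_E */2 -> active={job_E:*/2}
Op 2: register job_B */16 -> active={job_B:*/16, job_E:*/2}
Op 3: register job_F */16 -> active={job_B:*/16, job_E:*/2, job_F:*/16}
Op 4: register job_C */17 -> active={job_B:*/16, job_C:*/17, job_E:*/2, job_F:*/16}
Op 5: unregister job_E -> active={job_B:*/16, job_C:*/17, job_F:*/16}
Op 6: register job_B */16 -> active={job_B:*/16, job_C:*/17, job_F:*/16}
  job_B: interval 16, next fire after T=142 is 144
  job_C: interval 17, next fire after T=142 is 153
  job_F: interval 16, next fire after T=142 is 144
Earliest fire time = 144 (job job_B)

Answer: 144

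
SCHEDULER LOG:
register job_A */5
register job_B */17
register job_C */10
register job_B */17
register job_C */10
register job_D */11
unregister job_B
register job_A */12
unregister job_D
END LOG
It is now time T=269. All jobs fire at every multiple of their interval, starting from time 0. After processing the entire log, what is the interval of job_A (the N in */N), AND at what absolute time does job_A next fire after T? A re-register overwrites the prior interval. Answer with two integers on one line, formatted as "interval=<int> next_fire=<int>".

Answer: interval=12 next_fire=276

Derivation:
Op 1: register job_A */5 -> active={job_A:*/5}
Op 2: register job_B */17 -> active={job_A:*/5, job_B:*/17}
Op 3: register job_C */10 -> active={job_A:*/5, job_B:*/17, job_C:*/10}
Op 4: register job_B */17 -> active={job_A:*/5, job_B:*/17, job_C:*/10}
Op 5: register job_C */10 -> active={job_A:*/5, job_B:*/17, job_C:*/10}
Op 6: register job_D */11 -> active={job_A:*/5, job_B:*/17, job_C:*/10, job_D:*/11}
Op 7: unregister job_B -> active={job_A:*/5, job_C:*/10, job_D:*/11}
Op 8: register job_A */12 -> active={job_A:*/12, job_C:*/10, job_D:*/11}
Op 9: unregister job_D -> active={job_A:*/12, job_C:*/10}
Final interval of job_A = 12
Next fire of job_A after T=269: (269//12+1)*12 = 276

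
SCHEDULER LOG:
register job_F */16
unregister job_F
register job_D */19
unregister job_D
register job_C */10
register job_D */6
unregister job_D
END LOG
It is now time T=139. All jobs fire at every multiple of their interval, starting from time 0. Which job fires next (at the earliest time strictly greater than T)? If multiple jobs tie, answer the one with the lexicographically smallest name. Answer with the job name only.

Answer: job_C

Derivation:
Op 1: register job_F */16 -> active={job_F:*/16}
Op 2: unregister job_F -> active={}
Op 3: register job_D */19 -> active={job_D:*/19}
Op 4: unregister job_D -> active={}
Op 5: register job_C */10 -> active={job_C:*/10}
Op 6: register job_D */6 -> active={job_C:*/10, job_D:*/6}
Op 7: unregister job_D -> active={job_C:*/10}
  job_C: interval 10, next fire after T=139 is 140
Earliest = 140, winner (lex tiebreak) = job_C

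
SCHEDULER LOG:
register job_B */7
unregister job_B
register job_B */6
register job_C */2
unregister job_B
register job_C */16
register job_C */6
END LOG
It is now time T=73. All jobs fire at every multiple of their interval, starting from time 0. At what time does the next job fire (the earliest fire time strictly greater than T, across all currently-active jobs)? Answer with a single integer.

Answer: 78

Derivation:
Op 1: register job_B */7 -> active={job_B:*/7}
Op 2: unregister job_B -> active={}
Op 3: register job_B */6 -> active={job_B:*/6}
Op 4: register job_C */2 -> active={job_B:*/6, job_C:*/2}
Op 5: unregister job_B -> active={job_C:*/2}
Op 6: register job_C */16 -> active={job_C:*/16}
Op 7: register job_C */6 -> active={job_C:*/6}
  job_C: interval 6, next fire after T=73 is 78
Earliest fire time = 78 (job job_C)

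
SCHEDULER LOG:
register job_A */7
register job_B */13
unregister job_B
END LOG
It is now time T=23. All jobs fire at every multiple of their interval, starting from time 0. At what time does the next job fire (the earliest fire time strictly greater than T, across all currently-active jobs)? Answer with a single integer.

Op 1: register job_A */7 -> active={job_A:*/7}
Op 2: register job_B */13 -> active={job_A:*/7, job_B:*/13}
Op 3: unregister job_B -> active={job_A:*/7}
  job_A: interval 7, next fire after T=23 is 28
Earliest fire time = 28 (job job_A)

Answer: 28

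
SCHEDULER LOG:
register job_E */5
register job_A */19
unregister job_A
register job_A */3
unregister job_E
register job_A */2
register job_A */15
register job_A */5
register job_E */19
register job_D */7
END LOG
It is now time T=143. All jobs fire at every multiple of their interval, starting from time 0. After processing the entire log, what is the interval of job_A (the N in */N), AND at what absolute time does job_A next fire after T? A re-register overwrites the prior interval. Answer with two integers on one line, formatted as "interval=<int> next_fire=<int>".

Op 1: register job_E */5 -> active={job_E:*/5}
Op 2: register job_A */19 -> active={job_A:*/19, job_E:*/5}
Op 3: unregister job_A -> active={job_E:*/5}
Op 4: register job_A */3 -> active={job_A:*/3, job_E:*/5}
Op 5: unregister job_E -> active={job_A:*/3}
Op 6: register job_A */2 -> active={job_A:*/2}
Op 7: register job_A */15 -> active={job_A:*/15}
Op 8: register job_A */5 -> active={job_A:*/5}
Op 9: register job_E */19 -> active={job_A:*/5, job_E:*/19}
Op 10: register job_D */7 -> active={job_A:*/5, job_D:*/7, job_E:*/19}
Final interval of job_A = 5
Next fire of job_A after T=143: (143//5+1)*5 = 145

Answer: interval=5 next_fire=145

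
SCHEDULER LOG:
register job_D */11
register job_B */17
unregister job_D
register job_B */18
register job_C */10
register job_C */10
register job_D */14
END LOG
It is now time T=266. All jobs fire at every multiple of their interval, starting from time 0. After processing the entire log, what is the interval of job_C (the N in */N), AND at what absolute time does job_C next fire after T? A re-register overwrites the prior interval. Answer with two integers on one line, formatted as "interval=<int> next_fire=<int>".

Op 1: register job_D */11 -> active={job_D:*/11}
Op 2: register job_B */17 -> active={job_B:*/17, job_D:*/11}
Op 3: unregister job_D -> active={job_B:*/17}
Op 4: register job_B */18 -> active={job_B:*/18}
Op 5: register job_C */10 -> active={job_B:*/18, job_C:*/10}
Op 6: register job_C */10 -> active={job_B:*/18, job_C:*/10}
Op 7: register job_D */14 -> active={job_B:*/18, job_C:*/10, job_D:*/14}
Final interval of job_C = 10
Next fire of job_C after T=266: (266//10+1)*10 = 270

Answer: interval=10 next_fire=270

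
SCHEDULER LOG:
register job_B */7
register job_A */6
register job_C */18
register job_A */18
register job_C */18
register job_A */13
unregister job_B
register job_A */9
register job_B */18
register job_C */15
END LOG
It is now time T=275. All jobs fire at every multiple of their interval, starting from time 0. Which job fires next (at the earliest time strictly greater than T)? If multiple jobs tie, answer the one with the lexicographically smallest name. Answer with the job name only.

Answer: job_A

Derivation:
Op 1: register job_B */7 -> active={job_B:*/7}
Op 2: register job_A */6 -> active={job_A:*/6, job_B:*/7}
Op 3: register job_C */18 -> active={job_A:*/6, job_B:*/7, job_C:*/18}
Op 4: register job_A */18 -> active={job_A:*/18, job_B:*/7, job_C:*/18}
Op 5: register job_C */18 -> active={job_A:*/18, job_B:*/7, job_C:*/18}
Op 6: register job_A */13 -> active={job_A:*/13, job_B:*/7, job_C:*/18}
Op 7: unregister job_B -> active={job_A:*/13, job_C:*/18}
Op 8: register job_A */9 -> active={job_A:*/9, job_C:*/18}
Op 9: register job_B */18 -> active={job_A:*/9, job_B:*/18, job_C:*/18}
Op 10: register job_C */15 -> active={job_A:*/9, job_B:*/18, job_C:*/15}
  job_A: interval 9, next fire after T=275 is 279
  job_B: interval 18, next fire after T=275 is 288
  job_C: interval 15, next fire after T=275 is 285
Earliest = 279, winner (lex tiebreak) = job_A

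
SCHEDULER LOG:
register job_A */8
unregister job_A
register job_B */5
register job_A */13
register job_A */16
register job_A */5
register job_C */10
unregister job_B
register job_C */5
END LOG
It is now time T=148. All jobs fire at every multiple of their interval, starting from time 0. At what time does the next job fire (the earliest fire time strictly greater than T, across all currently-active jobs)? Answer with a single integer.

Op 1: register job_A */8 -> active={job_A:*/8}
Op 2: unregister job_A -> active={}
Op 3: register job_B */5 -> active={job_B:*/5}
Op 4: register job_A */13 -> active={job_A:*/13, job_B:*/5}
Op 5: register job_A */16 -> active={job_A:*/16, job_B:*/5}
Op 6: register job_A */5 -> active={job_A:*/5, job_B:*/5}
Op 7: register job_C */10 -> active={job_A:*/5, job_B:*/5, job_C:*/10}
Op 8: unregister job_B -> active={job_A:*/5, job_C:*/10}
Op 9: register job_C */5 -> active={job_A:*/5, job_C:*/5}
  job_A: interval 5, next fire after T=148 is 150
  job_C: interval 5, next fire after T=148 is 150
Earliest fire time = 150 (job job_A)

Answer: 150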